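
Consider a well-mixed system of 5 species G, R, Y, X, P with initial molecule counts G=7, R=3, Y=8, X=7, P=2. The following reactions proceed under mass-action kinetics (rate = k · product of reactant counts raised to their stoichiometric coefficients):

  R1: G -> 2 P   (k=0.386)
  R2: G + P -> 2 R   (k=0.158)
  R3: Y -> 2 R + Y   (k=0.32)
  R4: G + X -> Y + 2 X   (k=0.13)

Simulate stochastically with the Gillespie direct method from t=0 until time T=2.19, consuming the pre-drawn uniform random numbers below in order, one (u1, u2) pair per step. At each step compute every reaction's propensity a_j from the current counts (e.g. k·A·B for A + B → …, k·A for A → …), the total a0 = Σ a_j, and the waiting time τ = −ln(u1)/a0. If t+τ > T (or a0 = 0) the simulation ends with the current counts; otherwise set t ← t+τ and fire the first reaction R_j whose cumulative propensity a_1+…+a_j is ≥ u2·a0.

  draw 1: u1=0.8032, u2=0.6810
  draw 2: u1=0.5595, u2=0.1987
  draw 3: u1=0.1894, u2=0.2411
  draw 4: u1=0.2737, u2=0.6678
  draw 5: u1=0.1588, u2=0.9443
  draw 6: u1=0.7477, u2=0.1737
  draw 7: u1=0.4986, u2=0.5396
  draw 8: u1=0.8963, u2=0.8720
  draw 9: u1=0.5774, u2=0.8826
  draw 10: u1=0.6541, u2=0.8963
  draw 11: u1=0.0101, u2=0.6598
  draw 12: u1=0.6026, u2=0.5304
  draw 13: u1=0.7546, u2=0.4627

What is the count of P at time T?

P at T = 0

t=0.000: G=7 R=3 Y=8 X=7 P=2
Draw 1: a1=2.702, a2=2.212, a3=2.560, a4=6.370, a0=13.844; τ=−ln(0.8032)/13.844=0.016 → t=0.016; u2·a0=0.6810·13.844=9.428; a1+…+a3=7.474 < 9.428 ≤ a1+…+a4=13.844 → R4 fires; G=6 R=3 Y=9 X=8 P=2
Draw 2: a1=2.316, a2=1.896, a3=2.880, a4=6.240, a0=13.332; τ=−ln(0.5595)/13.332=0.044 → t=0.059; u2·a0=0.1987·13.332=2.649; a1=2.316 < 2.649 ≤ a1+a2=4.212 → R2 fires; G=5 R=5 Y=9 X=8 P=1
Draw 3: a1=1.930, a2=0.790, a3=2.880, a4=5.200, a0=10.800; τ=−ln(0.1894)/10.800=0.154 → t=0.213; u2·a0=0.2411·10.800=2.604; a1=1.930 < 2.604 ≤ a1+a2=2.720 → R2 fires; G=4 R=7 Y=9 X=8 P=0
Draw 4: a1=1.544, a2=0.000, a3=2.880, a4=4.160, a0=8.584; τ=−ln(0.2737)/8.584=0.151 → t=0.364; u2·a0=0.6678·8.584=5.732; a1+…+a3=4.424 < 5.732 ≤ a1+…+a4=8.584 → R4 fires; G=3 R=7 Y=10 X=9 P=0
Draw 5: a1=1.158, a2=0.000, a3=3.200, a4=3.510, a0=7.868; τ=−ln(0.1588)/7.868=0.234 → t=0.598; u2·a0=0.9443·7.868=7.430; a1+…+a3=4.358 < 7.430 ≤ a1+…+a4=7.868 → R4 fires; G=2 R=7 Y=11 X=10 P=0
Draw 6: a1=0.772, a2=0.000, a3=3.520, a4=2.600, a0=6.892; τ=−ln(0.7477)/6.892=0.042 → t=0.640; u2·a0=0.1737·6.892=1.197; a1+a2=0.772 < 1.197 ≤ a1+…+a3=4.292 → R3 fires; G=2 R=9 Y=11 X=10 P=0
Draw 7: a1=0.772, a2=0.000, a3=3.520, a4=2.600, a0=6.892; τ=−ln(0.4986)/6.892=0.101 → t=0.741; u2·a0=0.5396·6.892=3.719; a1+a2=0.772 < 3.719 ≤ a1+…+a3=4.292 → R3 fires; G=2 R=11 Y=11 X=10 P=0
Draw 8: a1=0.772, a2=0.000, a3=3.520, a4=2.600, a0=6.892; τ=−ln(0.8963)/6.892=0.016 → t=0.757; u2·a0=0.8720·6.892=6.010; a1+…+a3=4.292 < 6.010 ≤ a1+…+a4=6.892 → R4 fires; G=1 R=11 Y=12 X=11 P=0
Draw 9: a1=0.386, a2=0.000, a3=3.840, a4=1.430, a0=5.656; τ=−ln(0.5774)/5.656=0.097 → t=0.854; u2·a0=0.8826·5.656=4.992; a1+…+a3=4.226 < 4.992 ≤ a1+…+a4=5.656 → R4 fires; G=0 R=11 Y=13 X=12 P=0
Draw 10: a1=0.000, a2=0.000, a3=4.160, a4=0.000, a0=4.160; τ=−ln(0.6541)/4.160=0.102 → t=0.956; u2·a0=0.8963·4.160=3.729; a1+a2=0.000 < 3.729 ≤ a1+…+a3=4.160 → R3 fires; G=0 R=13 Y=13 X=12 P=0
Draw 11: a1=0.000, a2=0.000, a3=4.160, a4=0.000, a0=4.160; τ=−ln(0.0101)/4.160=1.105 → t=2.061; u2·a0=0.6598·4.160=2.745; a1+a2=0.000 < 2.745 ≤ a1+…+a3=4.160 → R3 fires; G=0 R=15 Y=13 X=12 P=0
Draw 12: a1=0.000, a2=0.000, a3=4.160, a4=0.000, a0=4.160; τ=−ln(0.6026)/4.160=0.122 → t=2.183; u2·a0=0.5304·4.160=2.206; a1+a2=0.000 < 2.206 ≤ a1+…+a3=4.160 → R3 fires; G=0 R=17 Y=13 X=12 P=0
Draw 13: a1=0.000, a2=0.000, a3=4.160, a4=0.000, a0=4.160; τ=−ln(0.7546)/4.160=0.068 → t=2.251 > T=2.19: stop.
Read off P at T=2.19: 0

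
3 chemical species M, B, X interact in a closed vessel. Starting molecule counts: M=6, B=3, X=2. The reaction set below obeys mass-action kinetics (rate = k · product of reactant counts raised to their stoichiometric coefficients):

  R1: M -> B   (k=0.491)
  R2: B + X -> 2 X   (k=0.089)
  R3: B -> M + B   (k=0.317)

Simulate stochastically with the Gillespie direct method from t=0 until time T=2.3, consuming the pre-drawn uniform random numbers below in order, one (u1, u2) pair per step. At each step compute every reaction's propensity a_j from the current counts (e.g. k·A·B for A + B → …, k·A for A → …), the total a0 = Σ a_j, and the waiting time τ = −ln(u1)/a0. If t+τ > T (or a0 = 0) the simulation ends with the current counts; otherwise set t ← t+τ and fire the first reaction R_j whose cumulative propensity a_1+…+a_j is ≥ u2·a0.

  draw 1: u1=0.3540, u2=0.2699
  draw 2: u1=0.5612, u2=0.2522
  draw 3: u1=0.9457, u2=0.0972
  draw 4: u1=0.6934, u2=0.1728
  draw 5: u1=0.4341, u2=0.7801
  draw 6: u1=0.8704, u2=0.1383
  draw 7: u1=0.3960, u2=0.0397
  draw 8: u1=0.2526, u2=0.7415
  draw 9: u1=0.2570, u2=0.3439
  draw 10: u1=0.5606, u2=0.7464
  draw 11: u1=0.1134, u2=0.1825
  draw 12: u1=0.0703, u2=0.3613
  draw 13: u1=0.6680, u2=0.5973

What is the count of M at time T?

t=0.000: M=6 B=3 X=2
Draw 1: a1=2.946, a2=0.534, a3=0.951, a0=4.431; τ=−ln(0.3540)/4.431=0.234 → t=0.234; u2·a0=0.2699·4.431=1.196 ≤ a1=2.946 → R1 fires; M=5 B=4 X=2
Draw 2: a1=2.455, a2=0.712, a3=1.268, a0=4.435; τ=−ln(0.5612)/4.435=0.130 → t=0.365; u2·a0=0.2522·4.435=1.119 ≤ a1=2.455 → R1 fires; M=4 B=5 X=2
Draw 3: a1=1.964, a2=0.890, a3=1.585, a0=4.439; τ=−ln(0.9457)/4.439=0.013 → t=0.377; u2·a0=0.0972·4.439=0.431 ≤ a1=1.964 → R1 fires; M=3 B=6 X=2
Draw 4: a1=1.473, a2=1.068, a3=1.902, a0=4.443; τ=−ln(0.6934)/4.443=0.082 → t=0.460; u2·a0=0.1728·4.443=0.768 ≤ a1=1.473 → R1 fires; M=2 B=7 X=2
Draw 5: a1=0.982, a2=1.246, a3=2.219, a0=4.447; τ=−ln(0.4341)/4.447=0.188 → t=0.647; u2·a0=0.7801·4.447=3.469; a1+a2=2.228 < 3.469 ≤ a1+…+a3=4.447 → R3 fires; M=3 B=7 X=2
Draw 6: a1=1.473, a2=1.246, a3=2.219, a0=4.938; τ=−ln(0.8704)/4.938=0.028 → t=0.675; u2·a0=0.1383·4.938=0.683 ≤ a1=1.473 → R1 fires; M=2 B=8 X=2
Draw 7: a1=0.982, a2=1.424, a3=2.536, a0=4.942; τ=−ln(0.3960)/4.942=0.187 → t=0.863; u2·a0=0.0397·4.942=0.196 ≤ a1=0.982 → R1 fires; M=1 B=9 X=2
Draw 8: a1=0.491, a2=1.602, a3=2.853, a0=4.946; τ=−ln(0.2526)/4.946=0.278 → t=1.141; u2·a0=0.7415·4.946=3.667; a1+a2=2.093 < 3.667 ≤ a1+…+a3=4.946 → R3 fires; M=2 B=9 X=2
Draw 9: a1=0.982, a2=1.602, a3=2.853, a0=5.437; τ=−ln(0.2570)/5.437=0.250 → t=1.391; u2·a0=0.3439·5.437=1.870; a1=0.982 < 1.870 ≤ a1+a2=2.584 → R2 fires; M=2 B=8 X=3
Draw 10: a1=0.982, a2=2.136, a3=2.536, a0=5.654; τ=−ln(0.5606)/5.654=0.102 → t=1.493; u2·a0=0.7464·5.654=4.220; a1+a2=3.118 < 4.220 ≤ a1+…+a3=5.654 → R3 fires; M=3 B=8 X=3
Draw 11: a1=1.473, a2=2.136, a3=2.536, a0=6.145; τ=−ln(0.1134)/6.145=0.354 → t=1.848; u2·a0=0.1825·6.145=1.121 ≤ a1=1.473 → R1 fires; M=2 B=9 X=3
Draw 12: a1=0.982, a2=2.403, a3=2.853, a0=6.238; τ=−ln(0.0703)/6.238=0.426 → t=2.273; u2·a0=0.3613·6.238=2.254; a1=0.982 < 2.254 ≤ a1+a2=3.385 → R2 fires; M=2 B=8 X=4
Draw 13: a1=0.982, a2=2.848, a3=2.536, a0=6.366; τ=−ln(0.6680)/6.366=0.063 → t=2.336 > T=2.3: stop.
Read off M at T=2.3: 2

M at T = 2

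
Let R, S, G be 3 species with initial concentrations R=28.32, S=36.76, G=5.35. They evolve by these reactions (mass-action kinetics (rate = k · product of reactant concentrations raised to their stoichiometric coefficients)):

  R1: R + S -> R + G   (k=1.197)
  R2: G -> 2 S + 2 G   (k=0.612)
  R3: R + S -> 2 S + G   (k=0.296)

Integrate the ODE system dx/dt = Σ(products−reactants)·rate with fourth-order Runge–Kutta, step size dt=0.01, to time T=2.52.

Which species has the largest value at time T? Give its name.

Dominant species at T: S

RK4 with dt=0.01: 252 steps to T=2.52. Trajectory (selected grid times):
t=0.00: R=28.32 S=36.76 G=5.35
t=0.28: R=11.48 S=9.11 G=102.11
t=0.56: R=2.85 S=29.15 G=168.79
t=0.84: R=0.03 S=87.37 G=216.41
t=1.12: R=0.00 S=168.23 G=257.03
t=1.40: R=0.00 S=264.32 G=305.08
t=1.68: R=0.00 S=378.37 G=362.10
t=1.96: R=0.00 S=513.73 G=429.78
t=2.24: R=0.00 S=674.40 G=510.12
t=2.52: R=0.00 S=865.10 G=605.47
At T=2.52: R=0.00 S=865.10 G=605.47; the largest is S.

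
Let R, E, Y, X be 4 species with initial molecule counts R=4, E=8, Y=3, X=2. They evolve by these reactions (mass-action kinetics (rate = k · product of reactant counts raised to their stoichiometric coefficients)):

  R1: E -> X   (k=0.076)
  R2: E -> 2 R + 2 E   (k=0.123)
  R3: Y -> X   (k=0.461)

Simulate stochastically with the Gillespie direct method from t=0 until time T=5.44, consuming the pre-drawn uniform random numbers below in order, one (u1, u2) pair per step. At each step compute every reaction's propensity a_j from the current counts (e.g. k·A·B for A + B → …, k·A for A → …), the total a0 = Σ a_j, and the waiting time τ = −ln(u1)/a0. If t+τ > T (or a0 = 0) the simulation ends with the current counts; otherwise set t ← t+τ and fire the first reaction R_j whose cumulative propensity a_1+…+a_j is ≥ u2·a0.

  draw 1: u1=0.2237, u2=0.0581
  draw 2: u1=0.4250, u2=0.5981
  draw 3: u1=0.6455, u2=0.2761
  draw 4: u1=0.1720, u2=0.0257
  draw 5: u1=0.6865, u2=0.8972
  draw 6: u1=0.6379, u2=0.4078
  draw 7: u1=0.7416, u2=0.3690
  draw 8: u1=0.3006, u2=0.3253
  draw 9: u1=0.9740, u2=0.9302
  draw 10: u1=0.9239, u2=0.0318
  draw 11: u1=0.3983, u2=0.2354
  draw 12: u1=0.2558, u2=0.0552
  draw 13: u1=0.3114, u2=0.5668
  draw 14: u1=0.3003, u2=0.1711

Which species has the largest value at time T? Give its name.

t=0.000: R=4 E=8 Y=3 X=2
Draw 1: a1=0.608, a2=0.984, a3=1.383, a0=2.975; τ=−ln(0.2237)/2.975=0.503 → t=0.503; u2·a0=0.0581·2.975=0.173 ≤ a1=0.608 → R1 fires; R=4 E=7 Y=3 X=3
Draw 2: a1=0.532, a2=0.861, a3=1.383, a0=2.776; τ=−ln(0.4250)/2.776=0.308 → t=0.812; u2·a0=0.5981·2.776=1.660; a1+a2=1.393 < 1.660 ≤ a1+…+a3=2.776 → R3 fires; R=4 E=7 Y=2 X=4
Draw 3: a1=0.532, a2=0.861, a3=0.922, a0=2.315; τ=−ln(0.6455)/2.315=0.189 → t=1.001; u2·a0=0.2761·2.315=0.639; a1=0.532 < 0.639 ≤ a1+a2=1.393 → R2 fires; R=6 E=8 Y=2 X=4
Draw 4: a1=0.608, a2=0.984, a3=0.922, a0=2.514; τ=−ln(0.1720)/2.514=0.700 → t=1.701; u2·a0=0.0257·2.514=0.065 ≤ a1=0.608 → R1 fires; R=6 E=7 Y=2 X=5
Draw 5: a1=0.532, a2=0.861, a3=0.922, a0=2.315; τ=−ln(0.6865)/2.315=0.162 → t=1.863; u2·a0=0.8972·2.315=2.077; a1+a2=1.393 < 2.077 ≤ a1+…+a3=2.315 → R3 fires; R=6 E=7 Y=1 X=6
Draw 6: a1=0.532, a2=0.861, a3=0.461, a0=1.854; τ=−ln(0.6379)/1.854=0.242 → t=2.106; u2·a0=0.4078·1.854=0.756; a1=0.532 < 0.756 ≤ a1+a2=1.393 → R2 fires; R=8 E=8 Y=1 X=6
Draw 7: a1=0.608, a2=0.984, a3=0.461, a0=2.053; τ=−ln(0.7416)/2.053=0.146 → t=2.251; u2·a0=0.3690·2.053=0.758; a1=0.608 < 0.758 ≤ a1+a2=1.592 → R2 fires; R=10 E=9 Y=1 X=6
Draw 8: a1=0.684, a2=1.107, a3=0.461, a0=2.252; τ=−ln(0.3006)/2.252=0.534 → t=2.785; u2·a0=0.3253·2.252=0.733; a1=0.684 < 0.733 ≤ a1+a2=1.791 → R2 fires; R=12 E=10 Y=1 X=6
Draw 9: a1=0.760, a2=1.230, a3=0.461, a0=2.451; τ=−ln(0.9740)/2.451=0.011 → t=2.796; u2·a0=0.9302·2.451=2.280; a1+a2=1.990 < 2.280 ≤ a1+…+a3=2.451 → R3 fires; R=12 E=10 Y=0 X=7
Draw 10: a1=0.760, a2=1.230, a3=0.000, a0=1.990; τ=−ln(0.9239)/1.990=0.040 → t=2.836; u2·a0=0.0318·1.990=0.063 ≤ a1=0.760 → R1 fires; R=12 E=9 Y=0 X=8
Draw 11: a1=0.684, a2=1.107, a3=0.000, a0=1.791; τ=−ln(0.3983)/1.791=0.514 → t=3.350; u2·a0=0.2354·1.791=0.422 ≤ a1=0.684 → R1 fires; R=12 E=8 Y=0 X=9
Draw 12: a1=0.608, a2=0.984, a3=0.000, a0=1.592; τ=−ln(0.2558)/1.592=0.856 → t=4.206; u2·a0=0.0552·1.592=0.088 ≤ a1=0.608 → R1 fires; R=12 E=7 Y=0 X=10
Draw 13: a1=0.532, a2=0.861, a3=0.000, a0=1.393; τ=−ln(0.3114)/1.393=0.838 → t=5.044; u2·a0=0.5668·1.393=0.790; a1=0.532 < 0.790 ≤ a1+a2=1.393 → R2 fires; R=14 E=8 Y=0 X=10
Draw 14: a1=0.608, a2=0.984, a3=0.000, a0=1.592; τ=−ln(0.3003)/1.592=0.756 → t=5.799 > T=5.44: stop.
At T=5.44: R=14 E=8 Y=0 X=10; the largest is R.

Dominant species at T: R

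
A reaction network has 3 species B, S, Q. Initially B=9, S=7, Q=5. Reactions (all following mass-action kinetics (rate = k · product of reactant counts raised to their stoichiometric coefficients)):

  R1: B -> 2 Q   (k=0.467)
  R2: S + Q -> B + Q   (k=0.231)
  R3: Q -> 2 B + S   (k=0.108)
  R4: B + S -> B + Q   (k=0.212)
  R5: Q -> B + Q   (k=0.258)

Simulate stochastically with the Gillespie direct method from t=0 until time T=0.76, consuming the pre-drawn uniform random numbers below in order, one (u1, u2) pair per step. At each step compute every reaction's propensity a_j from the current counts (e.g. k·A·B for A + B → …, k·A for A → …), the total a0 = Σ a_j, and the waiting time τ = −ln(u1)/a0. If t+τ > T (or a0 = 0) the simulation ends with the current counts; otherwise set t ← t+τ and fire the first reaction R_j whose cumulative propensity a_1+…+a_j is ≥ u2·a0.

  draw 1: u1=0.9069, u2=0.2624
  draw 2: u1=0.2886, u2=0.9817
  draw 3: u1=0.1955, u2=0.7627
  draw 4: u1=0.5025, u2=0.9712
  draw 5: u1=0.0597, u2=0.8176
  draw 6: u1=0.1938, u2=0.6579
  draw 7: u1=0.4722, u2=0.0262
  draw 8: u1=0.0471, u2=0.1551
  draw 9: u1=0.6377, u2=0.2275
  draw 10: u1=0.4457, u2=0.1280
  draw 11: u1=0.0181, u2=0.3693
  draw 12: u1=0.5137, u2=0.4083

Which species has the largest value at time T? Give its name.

Dominant species at T: Q

t=0.000: B=9 S=7 Q=5
Draw 1: a1=4.203, a2=8.085, a3=0.540, a4=13.356, a5=1.290, a0=27.474; τ=−ln(0.9069)/27.474=0.004 → t=0.004; u2·a0=0.2624·27.474=7.209; a1=4.203 < 7.209 ≤ a1+a2=12.288 → R2 fires; B=10 S=6 Q=5
Draw 2: a1=4.670, a2=6.930, a3=0.540, a4=12.720, a5=1.290, a0=26.150; τ=−ln(0.2886)/26.150=0.048 → t=0.051; u2·a0=0.9817·26.150=25.671; a1+…+a4=24.860 < 25.671 ≤ a1+…+a5=26.150 → R5 fires; B=11 S=6 Q=5
Draw 3: a1=5.137, a2=6.930, a3=0.540, a4=13.992, a5=1.290, a0=27.889; τ=−ln(0.1955)/27.889=0.059 → t=0.110; u2·a0=0.7627·27.889=21.271; a1+…+a3=12.607 < 21.271 ≤ a1+…+a4=26.599 → R4 fires; B=11 S=5 Q=6
Draw 4: a1=5.137, a2=6.930, a3=0.648, a4=11.660, a5=1.548, a0=25.923; τ=−ln(0.5025)/25.923=0.027 → t=0.136; u2·a0=0.9712·25.923=25.176; a1+…+a4=24.375 < 25.176 ≤ a1+…+a5=25.923 → R5 fires; B=12 S=5 Q=6
Draw 5: a1=5.604, a2=6.930, a3=0.648, a4=12.720, a5=1.548, a0=27.450; τ=−ln(0.0597)/27.450=0.103 → t=0.239; u2·a0=0.8176·27.450=22.443; a1+…+a3=13.182 < 22.443 ≤ a1+…+a4=25.902 → R4 fires; B=12 S=4 Q=7
Draw 6: a1=5.604, a2=6.468, a3=0.756, a4=10.176, a5=1.806, a0=24.810; τ=−ln(0.1938)/24.810=0.066 → t=0.305; u2·a0=0.6579·24.810=16.322; a1+…+a3=12.828 < 16.322 ≤ a1+…+a4=23.004 → R4 fires; B=12 S=3 Q=8
Draw 7: a1=5.604, a2=5.544, a3=0.864, a4=7.632, a5=2.064, a0=21.708; τ=−ln(0.4722)/21.708=0.035 → t=0.340; u2·a0=0.0262·21.708=0.569 ≤ a1=5.604 → R1 fires; B=11 S=3 Q=10
Draw 8: a1=5.137, a2=6.930, a3=1.080, a4=6.996, a5=2.580, a0=22.723; τ=−ln(0.0471)/22.723=0.134 → t=0.474; u2·a0=0.1551·22.723=3.524 ≤ a1=5.137 → R1 fires; B=10 S=3 Q=12
Draw 9: a1=4.670, a2=8.316, a3=1.296, a4=6.360, a5=3.096, a0=23.738; τ=−ln(0.6377)/23.738=0.019 → t=0.493; u2·a0=0.2275·23.738=5.400; a1=4.670 < 5.400 ≤ a1+a2=12.986 → R2 fires; B=11 S=2 Q=12
Draw 10: a1=5.137, a2=5.544, a3=1.296, a4=4.664, a5=3.096, a0=19.737; τ=−ln(0.4457)/19.737=0.041 → t=0.534; u2·a0=0.1280·19.737=2.526 ≤ a1=5.137 → R1 fires; B=10 S=2 Q=14
Draw 11: a1=4.670, a2=6.468, a3=1.512, a4=4.240, a5=3.612, a0=20.502; τ=−ln(0.0181)/20.502=0.196 → t=0.730; u2·a0=0.3693·20.502=7.571; a1=4.670 < 7.571 ≤ a1+a2=11.138 → R2 fires; B=11 S=1 Q=14
Draw 12: a1=5.137, a2=3.234, a3=1.512, a4=2.332, a5=3.612, a0=15.827; τ=−ln(0.5137)/15.827=0.042 → t=0.772 > T=0.76: stop.
At T=0.76: B=11 S=1 Q=14; the largest is Q.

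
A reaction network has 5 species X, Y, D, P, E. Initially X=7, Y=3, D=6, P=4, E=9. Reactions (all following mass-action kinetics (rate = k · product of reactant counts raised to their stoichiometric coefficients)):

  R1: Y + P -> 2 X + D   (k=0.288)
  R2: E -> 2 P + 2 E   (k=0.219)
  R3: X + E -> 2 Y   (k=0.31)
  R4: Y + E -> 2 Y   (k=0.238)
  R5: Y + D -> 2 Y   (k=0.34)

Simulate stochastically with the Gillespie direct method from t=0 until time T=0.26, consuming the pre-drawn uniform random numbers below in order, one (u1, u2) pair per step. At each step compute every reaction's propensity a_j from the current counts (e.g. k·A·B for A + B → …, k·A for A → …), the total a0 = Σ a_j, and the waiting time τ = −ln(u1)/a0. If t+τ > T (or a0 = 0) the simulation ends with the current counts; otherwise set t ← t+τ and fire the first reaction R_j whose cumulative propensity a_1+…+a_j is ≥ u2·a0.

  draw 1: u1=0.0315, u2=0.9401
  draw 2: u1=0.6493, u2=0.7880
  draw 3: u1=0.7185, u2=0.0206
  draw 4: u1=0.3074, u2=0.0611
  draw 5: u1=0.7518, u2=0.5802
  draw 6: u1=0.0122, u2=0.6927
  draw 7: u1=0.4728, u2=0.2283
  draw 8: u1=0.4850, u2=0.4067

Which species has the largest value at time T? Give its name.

Dominant species at T: X

t=0.000: X=7 Y=3 D=6 P=4 E=9
Draw 1: a1=3.456, a2=1.971, a3=19.530, a4=6.426, a5=6.120, a0=37.503; τ=−ln(0.0315)/37.503=0.092 → t=0.092; u2·a0=0.9401·37.503=35.257; a1+…+a4=31.383 < 35.257 ≤ a1+…+a5=37.503 → R5 fires; X=7 Y=4 D=5 P=4 E=9
Draw 2: a1=4.608, a2=1.971, a3=19.530, a4=8.568, a5=6.800, a0=41.477; τ=−ln(0.6493)/41.477=0.010 → t=0.103; u2·a0=0.7880·41.477=32.684; a1+…+a3=26.109 < 32.684 ≤ a1+…+a4=34.677 → R4 fires; X=7 Y=5 D=5 P=4 E=8
Draw 3: a1=5.760, a2=1.752, a3=17.360, a4=9.520, a5=8.500, a0=42.892; τ=−ln(0.7185)/42.892=0.008 → t=0.110; u2·a0=0.0206·42.892=0.884 ≤ a1=5.760 → R1 fires; X=9 Y=4 D=6 P=3 E=8
Draw 4: a1=3.456, a2=1.752, a3=22.320, a4=7.616, a5=8.160, a0=43.304; τ=−ln(0.3074)/43.304=0.027 → t=0.138; u2·a0=0.0611·43.304=2.646 ≤ a1=3.456 → R1 fires; X=11 Y=3 D=7 P=2 E=8
Draw 5: a1=1.728, a2=1.752, a3=27.280, a4=5.712, a5=7.140, a0=43.612; τ=−ln(0.7518)/43.612=0.007 → t=0.144; u2·a0=0.5802·43.612=25.304; a1+a2=3.480 < 25.304 ≤ a1+…+a3=30.760 → R3 fires; X=10 Y=5 D=7 P=2 E=7
Draw 6: a1=2.880, a2=1.533, a3=21.700, a4=8.330, a5=11.900, a0=46.343; τ=−ln(0.0122)/46.343=0.095 → t=0.239; u2·a0=0.6927·46.343=32.102; a1+…+a3=26.113 < 32.102 ≤ a1+…+a4=34.443 → R4 fires; X=10 Y=6 D=7 P=2 E=6
Draw 7: a1=3.456, a2=1.314, a3=18.600, a4=8.568, a5=14.280, a0=46.218; τ=−ln(0.4728)/46.218=0.016 → t=0.255; u2·a0=0.2283·46.218=10.552; a1+a2=4.770 < 10.552 ≤ a1+…+a3=23.370 → R3 fires; X=9 Y=8 D=7 P=2 E=5
Draw 8: a1=4.608, a2=1.095, a3=13.950, a4=9.520, a5=19.040, a0=48.213; τ=−ln(0.4850)/48.213=0.015 → t=0.270 > T=0.26: stop.
At T=0.26: X=9 Y=8 D=7 P=2 E=5; the largest is X.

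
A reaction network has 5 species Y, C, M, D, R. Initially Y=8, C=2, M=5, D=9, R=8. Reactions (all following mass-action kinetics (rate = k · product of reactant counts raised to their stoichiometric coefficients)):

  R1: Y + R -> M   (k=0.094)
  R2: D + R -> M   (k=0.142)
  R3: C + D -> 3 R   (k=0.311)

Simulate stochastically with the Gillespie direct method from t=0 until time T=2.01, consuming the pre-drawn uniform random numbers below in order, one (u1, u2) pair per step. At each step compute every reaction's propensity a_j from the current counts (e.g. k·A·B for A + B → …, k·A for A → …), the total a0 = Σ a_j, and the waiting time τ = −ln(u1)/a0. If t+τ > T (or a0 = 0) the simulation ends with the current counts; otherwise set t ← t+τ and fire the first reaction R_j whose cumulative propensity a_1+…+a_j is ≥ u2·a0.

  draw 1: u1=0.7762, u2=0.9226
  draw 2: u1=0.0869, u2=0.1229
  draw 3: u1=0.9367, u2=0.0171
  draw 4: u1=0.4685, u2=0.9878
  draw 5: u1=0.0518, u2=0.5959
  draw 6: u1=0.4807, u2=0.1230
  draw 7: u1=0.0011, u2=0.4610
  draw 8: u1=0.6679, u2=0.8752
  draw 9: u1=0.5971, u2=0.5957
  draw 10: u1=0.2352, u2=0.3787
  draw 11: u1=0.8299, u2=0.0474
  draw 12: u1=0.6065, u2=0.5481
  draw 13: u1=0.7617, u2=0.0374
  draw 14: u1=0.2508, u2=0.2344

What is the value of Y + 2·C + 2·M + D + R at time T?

Value at T = 39

Check how each reaction changes W = Y + 2·C + 2·M + D + R (weight of products minus weight of reactants):
R1: Y + R -> M: (2·1) − (1·1 + 1·1) = 2 − 2 = 0
R2: D + R -> M: (2·1) − (1·1 + 1·1) = 2 − 2 = 0
R3: C + D -> 3 R: (1·3) − (2·1 + 1·1) = 3 − 3 = 0
Every reaction leaves W unchanged, so W is conserved and no simulation is needed: W(T) = W(0) = 8 + 2·2 + 2·5 + 9 + 8 = 39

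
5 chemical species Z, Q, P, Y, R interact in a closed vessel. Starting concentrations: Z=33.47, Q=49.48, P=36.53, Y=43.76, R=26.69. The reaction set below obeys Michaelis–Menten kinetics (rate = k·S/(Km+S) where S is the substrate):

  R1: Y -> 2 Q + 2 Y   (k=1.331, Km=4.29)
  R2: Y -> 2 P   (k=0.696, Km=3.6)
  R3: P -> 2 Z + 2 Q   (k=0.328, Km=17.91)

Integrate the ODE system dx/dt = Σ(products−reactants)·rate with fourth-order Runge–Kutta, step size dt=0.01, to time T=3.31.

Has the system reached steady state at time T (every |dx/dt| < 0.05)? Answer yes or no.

Steady state at T: no

RK4 with dt=0.01: 331 steps to T=3.31. Trajectory (selected grid times):
t=0.00: Z=33.47 Q=49.48 P=36.53 Y=43.76 R=26.69
t=0.37: Z=33.63 Q=50.54 P=36.92 Y=43.97 R=26.69
t=0.74: Z=33.80 Q=51.60 P=37.32 Y=44.18 R=26.69
t=1.10: Z=33.96 Q=52.64 P=37.70 Y=44.39 R=26.69
t=1.47: Z=34.12 Q=53.70 P=38.10 Y=44.60 R=26.69
t=1.84: Z=34.29 Q=54.76 P=38.49 Y=44.81 R=26.69
t=2.21: Z=34.45 Q=55.83 P=38.88 Y=45.02 R=26.69
t=2.57: Z=34.61 Q=56.86 P=39.27 Y=45.23 R=26.69
t=2.94: Z=34.78 Q=57.93 P=39.66 Y=45.44 R=26.69
t=3.31: Z=34.95 Q=59.00 P=40.05 Y=45.65 R=26.69
Rates at T: R1=1.2167, R2=0.6451, R3=0.2267
dx/dt at T (Σ net stoichiometry × rate): Z=+0.4533, Q=+2.8866, P=+1.0636, Y=+0.5715, R=+0.0000
Largest |dx/dt| is |+2.8866| (Q) ≥ 0.05 → not steady.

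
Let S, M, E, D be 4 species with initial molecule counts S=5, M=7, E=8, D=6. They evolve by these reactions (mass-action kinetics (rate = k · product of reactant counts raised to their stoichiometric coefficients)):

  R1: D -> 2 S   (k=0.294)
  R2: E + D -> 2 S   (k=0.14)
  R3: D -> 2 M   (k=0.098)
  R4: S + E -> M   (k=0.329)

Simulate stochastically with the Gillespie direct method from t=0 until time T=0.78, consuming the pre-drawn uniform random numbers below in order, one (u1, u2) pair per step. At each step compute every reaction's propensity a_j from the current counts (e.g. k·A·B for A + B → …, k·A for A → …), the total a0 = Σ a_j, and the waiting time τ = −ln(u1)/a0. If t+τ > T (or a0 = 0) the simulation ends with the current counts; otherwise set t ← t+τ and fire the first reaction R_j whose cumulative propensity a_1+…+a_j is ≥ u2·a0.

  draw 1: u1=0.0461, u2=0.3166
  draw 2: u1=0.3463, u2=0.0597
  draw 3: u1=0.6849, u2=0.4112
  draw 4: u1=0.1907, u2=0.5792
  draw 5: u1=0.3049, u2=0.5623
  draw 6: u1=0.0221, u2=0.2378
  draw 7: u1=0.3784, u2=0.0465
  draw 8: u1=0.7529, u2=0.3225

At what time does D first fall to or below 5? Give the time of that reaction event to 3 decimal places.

t=0.000: S=5 M=7 E=8 D=6
Draw 1: a1=1.764, a2=6.720, a3=0.588, a4=13.160, a0=22.232; τ=−ln(0.0461)/22.232=0.138 → t=0.138; u2·a0=0.3166·22.232=7.039; a1=1.764 < 7.039 ≤ a1+a2=8.484 → R2 fires; S=7 M=7 E=7 D=5
Draw 2: a1=1.470, a2=4.900, a3=0.490, a4=16.121, a0=22.981; τ=−ln(0.3463)/22.981=0.046 → t=0.185; u2·a0=0.0597·22.981=1.372 ≤ a1=1.470 → R1 fires; S=9 M=7 E=7 D=4
Draw 3: a1=1.176, a2=3.920, a3=0.392, a4=20.727, a0=26.215; τ=−ln(0.6849)/26.215=0.014 → t=0.199; u2·a0=0.4112·26.215=10.780; a1+…+a3=5.488 < 10.780 ≤ a1+…+a4=26.215 → R4 fires; S=8 M=8 E=6 D=4
Draw 4: a1=1.176, a2=3.360, a3=0.392, a4=15.792, a0=20.720; τ=−ln(0.1907)/20.720=0.080 → t=0.279; u2·a0=0.5792·20.720=12.001; a1+…+a3=4.928 < 12.001 ≤ a1+…+a4=20.720 → R4 fires; S=7 M=9 E=5 D=4
Draw 5: a1=1.176, a2=2.800, a3=0.392, a4=11.515, a0=15.883; τ=−ln(0.3049)/15.883=0.075 → t=0.354; u2·a0=0.5623·15.883=8.931; a1+…+a3=4.368 < 8.931 ≤ a1+…+a4=15.883 → R4 fires; S=6 M=10 E=4 D=4
Draw 6: a1=1.176, a2=2.240, a3=0.392, a4=7.896, a0=11.704; τ=−ln(0.0221)/11.704=0.326 → t=0.679; u2·a0=0.2378·11.704=2.783; a1=1.176 < 2.783 ≤ a1+a2=3.416 → R2 fires; S=8 M=10 E=3 D=3
Draw 7: a1=0.882, a2=1.260, a3=0.294, a4=7.896, a0=10.332; τ=−ln(0.3784)/10.332=0.094 → t=0.774; u2·a0=0.0465·10.332=0.480 ≤ a1=0.882 → R1 fires; S=10 M=10 E=3 D=2
Draw 8: a1=0.588, a2=0.840, a3=0.196, a4=9.870, a0=11.494; τ=−ln(0.7529)/11.494=0.025 → t=0.798 > T=0.78: stop.
D first becomes ≤ 5 when it reaches 5 at the event at t=0.138.

Threshold first reached at t = 0.138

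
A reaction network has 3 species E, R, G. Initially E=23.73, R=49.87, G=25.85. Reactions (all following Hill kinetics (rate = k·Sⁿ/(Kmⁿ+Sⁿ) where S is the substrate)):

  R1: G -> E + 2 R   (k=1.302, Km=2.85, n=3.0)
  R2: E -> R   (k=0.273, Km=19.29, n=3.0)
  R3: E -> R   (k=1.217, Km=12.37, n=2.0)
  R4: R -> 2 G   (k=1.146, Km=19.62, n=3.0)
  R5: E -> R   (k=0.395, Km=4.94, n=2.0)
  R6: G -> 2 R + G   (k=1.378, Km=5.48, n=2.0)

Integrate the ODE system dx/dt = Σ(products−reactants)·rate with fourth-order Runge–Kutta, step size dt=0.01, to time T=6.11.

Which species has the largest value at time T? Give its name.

RK4 with dt=0.01: 611 steps to T=6.11. Trajectory (selected grid times):
t=0.00: E=23.73 R=49.87 G=25.85
t=0.68: E=23.59 R=53.72 G=26.44
t=1.36: E=23.45 R=57.57 G=27.05
t=2.04: E=23.31 R=61.41 G=27.67
t=2.72: E=23.17 R=65.25 G=28.30
t=3.39: E=23.04 R=69.02 G=28.93
t=4.07: E=22.91 R=72.85 G=29.57
t=4.75: E=22.78 R=76.68 G=30.22
t=5.43: E=22.66 R=80.51 G=30.87
t=6.11: E=22.53 R=84.34 G=31.52
At T=6.11: E=22.53 R=84.34 G=31.52; the largest is R.

Dominant species at T: R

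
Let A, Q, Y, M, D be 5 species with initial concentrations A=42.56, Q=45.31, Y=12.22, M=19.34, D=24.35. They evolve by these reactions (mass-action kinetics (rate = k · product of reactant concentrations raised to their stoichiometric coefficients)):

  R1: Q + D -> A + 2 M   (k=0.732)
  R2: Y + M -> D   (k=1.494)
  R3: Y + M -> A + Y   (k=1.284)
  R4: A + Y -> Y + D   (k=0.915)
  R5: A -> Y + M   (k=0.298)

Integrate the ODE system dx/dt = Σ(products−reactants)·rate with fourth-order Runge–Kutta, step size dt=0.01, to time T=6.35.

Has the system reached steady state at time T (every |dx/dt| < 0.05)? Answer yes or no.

RK4 with dt=0.01: 635 steps to T=6.35. Trajectory (selected grid times):
t=0.00: A=42.56 Q=45.31 Y=12.22 M=19.34 D=24.35
t=0.71: A=73.66 Q=0.00 Y=0.20 M=73.87 D=29.34
t=1.41: A=62.88 Q=0.00 Y=0.20 M=61.67 D=52.32
t=2.12: A=53.40 Q=0.00 Y=0.21 M=51.12 D=72.35
t=2.82: A=45.30 Q=0.00 Y=0.21 M=42.30 D=89.27
t=3.53: A=38.20 Q=0.00 Y=0.22 M=34.74 D=103.93
t=4.23: A=32.17 Q=0.00 Y=0.23 M=28.45 D=116.24
t=4.94: A=26.91 Q=0.00 Y=0.23 M=23.10 D=126.85
t=5.64: A=22.47 Q=0.00 Y=0.24 M=18.70 D=135.70
t=6.35: A=18.62 Q=0.00 Y=0.25 M=14.99 D=143.26
Rates at T: R1=0.0000, R2=5.5364, R3=4.7582, R4=4.2114, R5=5.5481
dx/dt at T (Σ net stoichiometry × rate): A=-5.0012, Q=-0.0000, Y=+0.0117, M=-4.7465, D=+9.7478
Largest |dx/dt| is |+9.7478| (D) ≥ 0.05 → not steady.

Steady state at T: no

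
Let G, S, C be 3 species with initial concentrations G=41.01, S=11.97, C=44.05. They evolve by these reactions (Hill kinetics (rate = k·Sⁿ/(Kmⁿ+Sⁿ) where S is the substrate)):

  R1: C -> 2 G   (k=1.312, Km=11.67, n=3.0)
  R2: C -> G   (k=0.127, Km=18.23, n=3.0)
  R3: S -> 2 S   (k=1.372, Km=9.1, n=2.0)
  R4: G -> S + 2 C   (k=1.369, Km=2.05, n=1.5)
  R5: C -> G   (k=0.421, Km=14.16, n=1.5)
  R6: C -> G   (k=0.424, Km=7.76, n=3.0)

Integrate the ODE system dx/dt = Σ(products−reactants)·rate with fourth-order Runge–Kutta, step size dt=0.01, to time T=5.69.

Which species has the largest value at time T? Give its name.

RK4 with dt=0.01: 569 steps to T=5.69. Trajectory (selected grid times):
t=0.00: G=41.01 S=11.97 C=44.05
t=0.63: G=42.35 S=13.39 C=44.38
t=1.26: G=43.68 S=14.86 C=44.71
t=1.90: G=45.04 S=16.38 C=45.04
t=2.53: G=46.38 S=17.91 C=45.37
t=3.16: G=47.71 S=19.46 C=45.70
t=3.79: G=49.05 S=21.04 C=46.03
t=4.43: G=50.41 S=22.65 C=46.37
t=5.06: G=51.75 S=24.26 C=46.70
t=5.69: G=53.10 S=25.88 C=47.02
At T=5.69: G=53.10 S=25.88 C=47.02; the largest is G.

Dominant species at T: G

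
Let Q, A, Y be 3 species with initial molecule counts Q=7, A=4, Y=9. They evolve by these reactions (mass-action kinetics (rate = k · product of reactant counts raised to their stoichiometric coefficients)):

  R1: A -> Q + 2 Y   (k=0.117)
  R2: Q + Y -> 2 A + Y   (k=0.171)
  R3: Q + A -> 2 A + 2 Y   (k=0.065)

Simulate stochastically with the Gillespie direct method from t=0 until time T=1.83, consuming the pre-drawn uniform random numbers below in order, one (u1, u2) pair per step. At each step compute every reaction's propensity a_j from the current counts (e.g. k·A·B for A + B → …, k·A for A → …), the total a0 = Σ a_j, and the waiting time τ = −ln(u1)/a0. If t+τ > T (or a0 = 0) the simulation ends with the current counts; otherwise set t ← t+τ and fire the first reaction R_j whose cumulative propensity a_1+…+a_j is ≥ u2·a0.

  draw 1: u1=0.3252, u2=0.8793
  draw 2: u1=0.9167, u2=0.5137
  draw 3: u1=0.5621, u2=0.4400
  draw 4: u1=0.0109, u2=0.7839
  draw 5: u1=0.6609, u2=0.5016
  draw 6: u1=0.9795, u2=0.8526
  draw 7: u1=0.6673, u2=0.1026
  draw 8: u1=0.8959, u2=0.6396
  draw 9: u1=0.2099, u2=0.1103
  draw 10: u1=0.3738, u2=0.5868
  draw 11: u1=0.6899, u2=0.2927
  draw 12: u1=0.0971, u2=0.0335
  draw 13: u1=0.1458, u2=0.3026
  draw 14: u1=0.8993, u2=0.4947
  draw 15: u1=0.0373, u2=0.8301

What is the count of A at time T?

A at T = 18

t=0.000: Q=7 A=4 Y=9
Draw 1: a1=0.468, a2=10.773, a3=1.820, a0=13.061; τ=−ln(0.3252)/13.061=0.086 → t=0.086; u2·a0=0.8793·13.061=11.485; a1+a2=11.241 < 11.485 ≤ a1+…+a3=13.061 → R3 fires; Q=6 A=5 Y=11
Draw 2: a1=0.585, a2=11.286, a3=1.950, a0=13.821; τ=−ln(0.9167)/13.821=0.006 → t=0.092; u2·a0=0.5137·13.821=7.100; a1=0.585 < 7.100 ≤ a1+a2=11.871 → R2 fires; Q=5 A=7 Y=11
Draw 3: a1=0.819, a2=9.405, a3=2.275, a0=12.499; τ=−ln(0.5621)/12.499=0.046 → t=0.138; u2·a0=0.4400·12.499=5.500; a1=0.819 < 5.500 ≤ a1+a2=10.224 → R2 fires; Q=4 A=9 Y=11
Draw 4: a1=1.053, a2=7.524, a3=2.340, a0=10.917; τ=−ln(0.0109)/10.917=0.414 → t=0.552; u2·a0=0.7839·10.917=8.558; a1=1.053 < 8.558 ≤ a1+a2=8.577 → R2 fires; Q=3 A=11 Y=11
Draw 5: a1=1.287, a2=5.643, a3=2.145, a0=9.075; τ=−ln(0.6609)/9.075=0.046 → t=0.598; u2·a0=0.5016·9.075=4.552; a1=1.287 < 4.552 ≤ a1+a2=6.930 → R2 fires; Q=2 A=13 Y=11
Draw 6: a1=1.521, a2=3.762, a3=1.690, a0=6.973; τ=−ln(0.9795)/6.973=0.003 → t=0.601; u2·a0=0.8526·6.973=5.945; a1+a2=5.283 < 5.945 ≤ a1+…+a3=6.973 → R3 fires; Q=1 A=14 Y=13
Draw 7: a1=1.638, a2=2.223, a3=0.910, a0=4.771; τ=−ln(0.6673)/4.771=0.085 → t=0.686; u2·a0=0.1026·4.771=0.490 ≤ a1=1.638 → R1 fires; Q=2 A=13 Y=15
Draw 8: a1=1.521, a2=5.130, a3=1.690, a0=8.341; τ=−ln(0.8959)/8.341=0.013 → t=0.699; u2·a0=0.6396·8.341=5.335; a1=1.521 < 5.335 ≤ a1+a2=6.651 → R2 fires; Q=1 A=15 Y=15
Draw 9: a1=1.755, a2=2.565, a3=0.975, a0=5.295; τ=−ln(0.2099)/5.295=0.295 → t=0.994; u2·a0=0.1103·5.295=0.584 ≤ a1=1.755 → R1 fires; Q=2 A=14 Y=17
Draw 10: a1=1.638, a2=5.814, a3=1.820, a0=9.272; τ=−ln(0.3738)/9.272=0.106 → t=1.100; u2·a0=0.5868·9.272=5.441; a1=1.638 < 5.441 ≤ a1+a2=7.452 → R2 fires; Q=1 A=16 Y=17
Draw 11: a1=1.872, a2=2.907, a3=1.040, a0=5.819; τ=−ln(0.6899)/5.819=0.064 → t=1.164; u2·a0=0.2927·5.819=1.703 ≤ a1=1.872 → R1 fires; Q=2 A=15 Y=19
Draw 12: a1=1.755, a2=6.498, a3=1.950, a0=10.203; τ=−ln(0.0971)/10.203=0.229 → t=1.392; u2·a0=0.0335·10.203=0.342 ≤ a1=1.755 → R1 fires; Q=3 A=14 Y=21
Draw 13: a1=1.638, a2=10.773, a3=2.730, a0=15.141; τ=−ln(0.1458)/15.141=0.127 → t=1.519; u2·a0=0.3026·15.141=4.582; a1=1.638 < 4.582 ≤ a1+a2=12.411 → R2 fires; Q=2 A=16 Y=21
Draw 14: a1=1.872, a2=7.182, a3=2.080, a0=11.134; τ=−ln(0.8993)/11.134=0.010 → t=1.529; u2·a0=0.4947·11.134=5.508; a1=1.872 < 5.508 ≤ a1+a2=9.054 → R2 fires; Q=1 A=18 Y=21
Draw 15: a1=2.106, a2=3.591, a3=1.170, a0=6.867; τ=−ln(0.0373)/6.867=0.479 → t=2.008 > T=1.83: stop.
Read off A at T=1.83: 18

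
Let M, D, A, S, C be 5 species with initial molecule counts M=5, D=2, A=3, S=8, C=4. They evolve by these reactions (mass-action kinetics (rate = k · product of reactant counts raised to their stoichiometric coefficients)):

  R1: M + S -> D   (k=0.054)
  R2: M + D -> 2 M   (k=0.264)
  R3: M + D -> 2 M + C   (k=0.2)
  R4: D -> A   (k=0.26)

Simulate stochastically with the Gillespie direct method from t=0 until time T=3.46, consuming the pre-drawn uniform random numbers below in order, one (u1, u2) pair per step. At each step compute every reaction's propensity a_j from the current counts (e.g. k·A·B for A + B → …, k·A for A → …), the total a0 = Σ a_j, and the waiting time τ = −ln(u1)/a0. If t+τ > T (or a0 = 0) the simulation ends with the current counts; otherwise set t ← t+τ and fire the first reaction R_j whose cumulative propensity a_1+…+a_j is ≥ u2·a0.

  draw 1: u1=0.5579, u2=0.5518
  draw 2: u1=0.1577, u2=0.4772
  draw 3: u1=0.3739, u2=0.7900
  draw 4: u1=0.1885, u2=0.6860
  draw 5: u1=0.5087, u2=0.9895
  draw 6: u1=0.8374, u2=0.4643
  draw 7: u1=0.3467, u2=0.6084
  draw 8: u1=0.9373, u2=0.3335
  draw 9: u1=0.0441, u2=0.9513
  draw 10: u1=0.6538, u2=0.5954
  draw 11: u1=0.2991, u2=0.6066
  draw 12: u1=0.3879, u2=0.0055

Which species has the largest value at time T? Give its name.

Dominant species at T: M

t=0.000: M=5 D=2 A=3 S=8 C=4
Draw 1: a1=2.160, a2=2.640, a3=2.000, a4=0.520, a0=7.320; τ=−ln(0.5579)/7.320=0.080 → t=0.080; u2·a0=0.5518·7.320=4.039; a1=2.160 < 4.039 ≤ a1+a2=4.800 → R2 fires; M=6 D=1 A=3 S=8 C=4
Draw 2: a1=2.592, a2=1.584, a3=1.200, a4=0.260, a0=5.636; τ=−ln(0.1577)/5.636=0.328 → t=0.407; u2·a0=0.4772·5.636=2.689; a1=2.592 < 2.689 ≤ a1+a2=4.176 → R2 fires; M=7 D=0 A=3 S=8 C=4
Draw 3: a1=3.024, a2=0.000, a3=0.000, a4=0.000, a0=3.024; τ=−ln(0.3739)/3.024=0.325 → t=0.733; u2·a0=0.7900·3.024=2.389 ≤ a1=3.024 → R1 fires; M=6 D=1 A=3 S=7 C=4
Draw 4: a1=2.268, a2=1.584, a3=1.200, a4=0.260, a0=5.312; τ=−ln(0.1885)/5.312=0.314 → t=1.047; u2·a0=0.6860·5.312=3.644; a1=2.268 < 3.644 ≤ a1+a2=3.852 → R2 fires; M=7 D=0 A=3 S=7 C=4
Draw 5: a1=2.646, a2=0.000, a3=0.000, a4=0.000, a0=2.646; τ=−ln(0.5087)/2.646=0.255 → t=1.302; u2·a0=0.9895·2.646=2.618 ≤ a1=2.646 → R1 fires; M=6 D=1 A=3 S=6 C=4
Draw 6: a1=1.944, a2=1.584, a3=1.200, a4=0.260, a0=4.988; τ=−ln(0.8374)/4.988=0.036 → t=1.338; u2·a0=0.4643·4.988=2.316; a1=1.944 < 2.316 ≤ a1+a2=3.528 → R2 fires; M=7 D=0 A=3 S=6 C=4
Draw 7: a1=2.268, a2=0.000, a3=0.000, a4=0.000, a0=2.268; τ=−ln(0.3467)/2.268=0.467 → t=1.805; u2·a0=0.6084·2.268=1.380 ≤ a1=2.268 → R1 fires; M=6 D=1 A=3 S=5 C=4
Draw 8: a1=1.620, a2=1.584, a3=1.200, a4=0.260, a0=4.664; τ=−ln(0.9373)/4.664=0.014 → t=1.819; u2·a0=0.3335·4.664=1.555 ≤ a1=1.620 → R1 fires; M=5 D=2 A=3 S=4 C=4
Draw 9: a1=1.080, a2=2.640, a3=2.000, a4=0.520, a0=6.240; τ=−ln(0.0441)/6.240=0.500 → t=2.319; u2·a0=0.9513·6.240=5.936; a1+…+a3=5.720 < 5.936 ≤ a1+…+a4=6.240 → R4 fires; M=5 D=1 A=4 S=4 C=4
Draw 10: a1=1.080, a2=1.320, a3=1.000, a4=0.260, a0=3.660; τ=−ln(0.6538)/3.660=0.116 → t=2.435; u2·a0=0.5954·3.660=2.179; a1=1.080 < 2.179 ≤ a1+a2=2.400 → R2 fires; M=6 D=0 A=4 S=4 C=4
Draw 11: a1=1.296, a2=0.000, a3=0.000, a4=0.000, a0=1.296; τ=−ln(0.2991)/1.296=0.931 → t=3.366; u2·a0=0.6066·1.296=0.786 ≤ a1=1.296 → R1 fires; M=5 D=1 A=4 S=3 C=4
Draw 12: a1=0.810, a2=1.320, a3=1.000, a4=0.260, a0=3.390; τ=−ln(0.3879)/3.390=0.279 → t=3.646 > T=3.46: stop.
At T=3.46: M=5 D=1 A=4 S=3 C=4; the largest is M.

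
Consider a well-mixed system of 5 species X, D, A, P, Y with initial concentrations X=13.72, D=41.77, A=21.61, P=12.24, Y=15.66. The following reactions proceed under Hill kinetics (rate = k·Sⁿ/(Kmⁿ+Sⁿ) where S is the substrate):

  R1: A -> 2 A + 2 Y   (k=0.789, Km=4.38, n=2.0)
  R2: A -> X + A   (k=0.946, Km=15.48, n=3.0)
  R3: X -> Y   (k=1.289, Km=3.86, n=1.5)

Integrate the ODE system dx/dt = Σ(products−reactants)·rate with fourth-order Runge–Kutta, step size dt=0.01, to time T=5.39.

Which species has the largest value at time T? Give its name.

RK4 with dt=0.01: 539 steps to T=5.39. Trajectory (selected grid times):
t=0.00: X=13.72 D=41.77 A=21.61 P=12.24 Y=15.66
t=0.60: X=13.47 D=41.77 A=22.07 P=12.24 Y=17.24
t=1.20: X=13.22 D=41.77 A=22.52 P=12.24 Y=18.82
t=1.80: X=12.99 D=41.77 A=22.98 P=12.24 Y=20.40
t=2.40: X=12.76 D=41.77 A=23.43 P=12.24 Y=21.98
t=2.99: X=12.55 D=41.77 A=23.88 P=12.24 Y=23.53
t=3.59: X=12.34 D=41.77 A=24.34 P=12.24 Y=25.11
t=4.19: X=12.13 D=41.77 A=24.80 P=12.24 Y=26.68
t=4.79: X=11.94 D=41.77 A=25.26 P=12.24 Y=28.26
t=5.39: X=11.75 D=41.77 A=25.72 P=12.24 Y=29.83
At T=5.39: X=11.75 D=41.77 A=25.72 P=12.24 Y=29.83; the largest is D.

Dominant species at T: D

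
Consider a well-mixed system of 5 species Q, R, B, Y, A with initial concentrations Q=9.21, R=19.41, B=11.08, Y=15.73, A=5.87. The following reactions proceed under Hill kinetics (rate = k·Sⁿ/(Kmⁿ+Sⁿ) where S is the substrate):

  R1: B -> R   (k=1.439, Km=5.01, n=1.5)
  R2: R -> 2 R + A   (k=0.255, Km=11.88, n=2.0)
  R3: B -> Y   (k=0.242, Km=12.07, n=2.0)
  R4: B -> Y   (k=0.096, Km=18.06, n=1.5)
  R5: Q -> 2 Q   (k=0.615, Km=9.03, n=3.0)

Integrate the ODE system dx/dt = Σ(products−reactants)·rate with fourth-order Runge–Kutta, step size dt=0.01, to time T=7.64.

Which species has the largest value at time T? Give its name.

Dominant species at T: R

RK4 with dt=0.01: 764 steps to T=7.64. Trajectory (selected grid times):
t=0.00: Q=9.21 R=19.41 B=11.08 Y=15.73 A=5.87
t=0.85: Q=9.48 R=20.49 B=10.04 Y=15.84 A=6.03
t=1.70: Q=9.77 R=21.54 B=9.06 Y=15.95 A=6.19
t=2.55: Q=10.07 R=22.56 B=8.12 Y=16.04 A=6.36
t=3.40: Q=10.38 R=23.53 B=7.24 Y=16.11 A=6.53
t=4.24: Q=10.70 R=24.44 B=6.44 Y=16.18 A=6.71
t=5.09: Q=11.03 R=25.32 B=5.68 Y=16.23 A=6.88
t=5.94: Q=11.37 R=26.13 B=5.00 Y=16.28 A=7.06
t=6.79: Q=11.72 R=26.90 B=4.38 Y=16.31 A=7.24
t=7.64: Q=12.09 R=27.60 B=3.83 Y=16.34 A=7.42
At T=7.64: Q=12.09 R=27.60 B=3.83 Y=16.34 A=7.42; the largest is R.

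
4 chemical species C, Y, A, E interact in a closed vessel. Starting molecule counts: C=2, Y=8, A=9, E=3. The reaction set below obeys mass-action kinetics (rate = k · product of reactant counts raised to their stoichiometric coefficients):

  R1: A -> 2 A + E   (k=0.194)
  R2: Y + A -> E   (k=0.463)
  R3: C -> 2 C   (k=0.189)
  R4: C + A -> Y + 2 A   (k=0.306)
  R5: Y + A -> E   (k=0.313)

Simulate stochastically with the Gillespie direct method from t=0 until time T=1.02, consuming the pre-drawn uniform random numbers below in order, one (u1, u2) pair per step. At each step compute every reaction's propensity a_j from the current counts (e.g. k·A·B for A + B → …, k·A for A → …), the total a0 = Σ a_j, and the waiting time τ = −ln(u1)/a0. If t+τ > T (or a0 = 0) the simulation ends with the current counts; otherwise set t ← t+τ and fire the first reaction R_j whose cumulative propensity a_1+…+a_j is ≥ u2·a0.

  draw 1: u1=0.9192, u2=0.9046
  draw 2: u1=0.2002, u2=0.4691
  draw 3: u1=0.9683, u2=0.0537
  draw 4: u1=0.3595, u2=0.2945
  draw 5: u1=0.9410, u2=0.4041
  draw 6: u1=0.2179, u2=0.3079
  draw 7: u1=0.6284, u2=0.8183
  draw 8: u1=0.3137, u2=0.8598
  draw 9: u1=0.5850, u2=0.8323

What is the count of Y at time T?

Y at T = 0

t=0.000: C=2 Y=8 A=9 E=3
Draw 1: a1=1.746, a2=33.336, a3=0.378, a4=5.508, a5=22.536, a0=63.504; τ=−ln(0.9192)/63.504=0.001 → t=0.001; u2·a0=0.9046·63.504=57.446; a1+…+a4=40.968 < 57.446 ≤ a1+…+a5=63.504 → R5 fires; C=2 Y=7 A=8 E=4
Draw 2: a1=1.552, a2=25.928, a3=0.378, a4=4.896, a5=17.528, a0=50.282; τ=−ln(0.2002)/50.282=0.032 → t=0.033; u2·a0=0.4691·50.282=23.587; a1=1.552 < 23.587 ≤ a1+a2=27.480 → R2 fires; C=2 Y=6 A=7 E=5
Draw 3: a1=1.358, a2=19.446, a3=0.378, a4=4.284, a5=13.146, a0=38.612; τ=−ln(0.9683)/38.612=0.001 → t=0.034; u2·a0=0.0537·38.612=2.073; a1=1.358 < 2.073 ≤ a1+a2=20.804 → R2 fires; C=2 Y=5 A=6 E=6
Draw 4: a1=1.164, a2=13.890, a3=0.378, a4=3.672, a5=9.390, a0=28.494; τ=−ln(0.3595)/28.494=0.036 → t=0.070; u2·a0=0.2945·28.494=8.391; a1=1.164 < 8.391 ≤ a1+a2=15.054 → R2 fires; C=2 Y=4 A=5 E=7
Draw 5: a1=0.970, a2=9.260, a3=0.378, a4=3.060, a5=6.260, a0=19.928; τ=−ln(0.9410)/19.928=0.003 → t=0.073; u2·a0=0.4041·19.928=8.053; a1=0.970 < 8.053 ≤ a1+a2=10.230 → R2 fires; C=2 Y=3 A=4 E=8
Draw 6: a1=0.776, a2=5.556, a3=0.378, a4=2.448, a5=3.756, a0=12.914; τ=−ln(0.2179)/12.914=0.118 → t=0.191; u2·a0=0.3079·12.914=3.976; a1=0.776 < 3.976 ≤ a1+a2=6.332 → R2 fires; C=2 Y=2 A=3 E=9
Draw 7: a1=0.582, a2=2.778, a3=0.378, a4=1.836, a5=1.878, a0=7.452; τ=−ln(0.6284)/7.452=0.062 → t=0.253; u2·a0=0.8183·7.452=6.098; a1+…+a4=5.574 < 6.098 ≤ a1+…+a5=7.452 → R5 fires; C=2 Y=1 A=2 E=10
Draw 8: a1=0.388, a2=0.926, a3=0.378, a4=1.224, a5=0.626, a0=3.542; τ=−ln(0.3137)/3.542=0.327 → t=0.581; u2·a0=0.8598·3.542=3.045; a1+…+a4=2.916 < 3.045 ≤ a1+…+a5=3.542 → R5 fires; C=2 Y=0 A=1 E=11
Draw 9: a1=0.194, a2=0.000, a3=0.378, a4=0.612, a5=0.000, a0=1.184; τ=−ln(0.5850)/1.184=0.453 → t=1.034 > T=1.02: stop.
Read off Y at T=1.02: 0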